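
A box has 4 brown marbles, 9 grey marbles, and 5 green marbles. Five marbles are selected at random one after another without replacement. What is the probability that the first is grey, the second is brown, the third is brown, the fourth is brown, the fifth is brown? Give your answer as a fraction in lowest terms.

1/4760

Multiply the conditional probability of each draw in order, without replacement, so each draw removes one from its color and from the total.
P = (9/18) · (4/17) · (3/16) · (2/15) · (1/14) = 1/4760 ≈ 0.0002.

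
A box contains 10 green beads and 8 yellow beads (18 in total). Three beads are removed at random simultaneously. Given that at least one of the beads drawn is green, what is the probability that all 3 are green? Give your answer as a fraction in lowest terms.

P(all 3 green) = C(10,3)/C(18,3) = 5/34; P(at least one green) = 1 − C(8,3)/C(18,3) = 95/102.
Since 'all 3 green' ⊆ 'at least one green', P(all 3 | at least one) = 5/34 / 95/102 = 3/19 ≈ 0.1579.

3/19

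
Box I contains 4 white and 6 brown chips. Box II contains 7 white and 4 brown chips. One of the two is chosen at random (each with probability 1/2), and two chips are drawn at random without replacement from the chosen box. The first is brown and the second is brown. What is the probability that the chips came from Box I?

P(E | Box I) = 1/3; P(E | Box II) = 6/55.
P(E) = 1/2·1/3 + 1/2·6/55 = 73/330.
By Bayes' rule, P(Box I | E) = 1/6 / 73/330 = 55/73 ≈ 0.7534.

55/73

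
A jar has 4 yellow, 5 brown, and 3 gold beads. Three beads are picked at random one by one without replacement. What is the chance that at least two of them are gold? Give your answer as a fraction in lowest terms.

7/55

Sum the hypergeometric tail for j = 2,…,3 gold beads.
Favorable = C(3,2)·C(9,1) + C(3,3)·C(9,0) = 28; total = C(12,3) = 220.
P = 28/220 = 7/55 ≈ 0.1273.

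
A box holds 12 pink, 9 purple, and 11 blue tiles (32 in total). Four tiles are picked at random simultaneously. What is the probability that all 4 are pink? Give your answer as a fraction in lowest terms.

99/7192

Unordered draws without replacement: count favorable combinations over C(32,4).
Favorable = C(12,4) · C(9,0) · C(11,0) = 495; total = C(32,4) = 35960.
P = 495/35960 = 99/7192 ≈ 0.0138.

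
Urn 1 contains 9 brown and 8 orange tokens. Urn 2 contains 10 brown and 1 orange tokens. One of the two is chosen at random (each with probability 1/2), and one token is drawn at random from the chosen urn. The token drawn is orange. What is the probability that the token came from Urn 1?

P(orange | Urn 1) = 8/17; P(orange | Urn 2) = 1/11.
P(orange) = 1/2·8/17 + 1/2·1/11 = 105/374.
By Bayes' rule, P(Urn 1 | orange) = 4/17 / 105/374 = 88/105 ≈ 0.8381.

88/105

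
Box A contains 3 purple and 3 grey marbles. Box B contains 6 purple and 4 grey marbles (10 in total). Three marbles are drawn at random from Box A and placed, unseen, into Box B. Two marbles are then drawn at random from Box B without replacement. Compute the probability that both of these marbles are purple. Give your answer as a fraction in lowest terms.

41/130

Condition on how many of the transferred marbles are purple (from Box A: 3 purple of 6; then Box B has 13 total).
  0 purple: C(3,0)C(3,3)/C(6,3) = 1/20; then P = C(6,2)/C(13,2) = 5/26
  1 purple: C(3,1)C(3,2)/C(6,3) = 9/20; then P = C(7,2)/C(13,2) = 7/26
  2 purple: C(3,2)C(3,1)/C(6,3) = 9/20; then P = C(8,2)/C(13,2) = 14/39
  3 purple: C(3,3)C(3,0)/C(6,3) = 1/20; then P = C(9,2)/C(13,2) = 6/13
P(both purple) = 41/130 ≈ 0.3154.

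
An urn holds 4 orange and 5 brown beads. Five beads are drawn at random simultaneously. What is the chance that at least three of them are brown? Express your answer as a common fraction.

Sum the hypergeometric tail for j = 3,…,5 brown beads.
Favorable = C(5,3)·C(4,2) + C(5,4)·C(4,1) + C(5,5)·C(4,0) = 81; total = C(9,5) = 126.
P = 81/126 = 9/14 ≈ 0.6429.

9/14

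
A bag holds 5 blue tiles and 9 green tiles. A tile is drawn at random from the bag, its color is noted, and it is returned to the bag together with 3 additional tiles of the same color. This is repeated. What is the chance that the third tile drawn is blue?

Sum over the four possibilities for the first two draws (blue/not-blue each), tracking how the blue count and total change by +3 per draw.
P(third is blue) = 5/14 ≈ 0.3571. (In a Pólya urn every draw has the same marginal probability 5/14.)

5/14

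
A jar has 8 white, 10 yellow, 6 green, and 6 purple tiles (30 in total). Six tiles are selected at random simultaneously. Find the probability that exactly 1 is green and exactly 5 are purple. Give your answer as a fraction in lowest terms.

Unordered draws without replacement: count favorable combinations over C(30,6).
Favorable = C(8,0) · C(10,0) · C(6,1) · C(6,5) = 36; total = C(30,6) = 593775.
P = 36/593775 = 4/65975 ≈ 0.0001.

4/65975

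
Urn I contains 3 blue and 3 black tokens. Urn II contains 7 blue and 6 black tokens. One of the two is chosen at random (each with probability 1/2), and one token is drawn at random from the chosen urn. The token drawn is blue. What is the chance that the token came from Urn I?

13/27

P(blue | Urn I) = 1/2; P(blue | Urn II) = 7/13.
P(blue) = 1/2·1/2 + 1/2·7/13 = 27/52.
By Bayes' rule, P(Urn I | blue) = 1/4 / 27/52 = 13/27 ≈ 0.4815.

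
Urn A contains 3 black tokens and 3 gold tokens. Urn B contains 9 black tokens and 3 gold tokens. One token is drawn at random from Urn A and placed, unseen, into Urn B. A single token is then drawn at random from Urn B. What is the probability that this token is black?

Condition on how many of the transferred tokens are black (from Urn A: 3 black of 6; then Urn B has 13 total).
  0 black: C(3,0)C(3,1)/C(6,1) = 1/2; then P = 9/13
  1 black: C(3,1)C(3,0)/C(6,1) = 1/2; then P = 10/13
P(black from Urn B) = 19/26 ≈ 0.7308.

19/26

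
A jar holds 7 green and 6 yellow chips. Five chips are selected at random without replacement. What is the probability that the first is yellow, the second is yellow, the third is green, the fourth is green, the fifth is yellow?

Multiply the conditional probability of each draw in order, without replacement, so each draw removes one from its color and from the total.
P = (6/13) · (5/12) · (7/11) · (6/10) · (4/9) = 14/429 ≈ 0.0326.

14/429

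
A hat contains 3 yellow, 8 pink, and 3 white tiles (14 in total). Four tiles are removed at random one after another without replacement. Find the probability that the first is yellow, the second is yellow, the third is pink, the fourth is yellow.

Multiply the conditional probability of each draw in order, without replacement, so each draw removes one from its color and from the total.
P = (3/14) · (2/13) · (8/12) · (1/11) = 2/1001 ≈ 0.0020.

2/1001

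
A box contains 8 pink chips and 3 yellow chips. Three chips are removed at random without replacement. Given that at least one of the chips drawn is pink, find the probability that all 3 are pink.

14/41

P(all 3 pink) = C(8,3)/C(11,3) = 56/165; P(at least one pink) = 1 − C(3,3)/C(11,3) = 164/165.
Since 'all 3 pink' ⊆ 'at least one pink', P(all 3 | at least one) = 56/165 / 164/165 = 14/41 ≈ 0.3415.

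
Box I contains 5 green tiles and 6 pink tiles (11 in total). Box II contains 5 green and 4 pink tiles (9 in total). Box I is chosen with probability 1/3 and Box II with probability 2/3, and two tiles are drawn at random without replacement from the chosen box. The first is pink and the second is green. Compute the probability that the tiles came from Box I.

27/82

P(E | Box I) = 3/11; P(E | Box II) = 5/18.
P(E) = 1/3·3/11 + 2/3·5/18 = 82/297.
By Bayes' rule, P(Box I | E) = 1/11 / 82/297 = 27/82 ≈ 0.3293.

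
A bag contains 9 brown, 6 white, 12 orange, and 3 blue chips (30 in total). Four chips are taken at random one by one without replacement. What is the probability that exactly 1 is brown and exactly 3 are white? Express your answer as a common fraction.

4/609

Unordered draws without replacement: count favorable combinations over C(30,4).
Favorable = C(9,1) · C(6,3) · C(12,0) · C(3,0) = 180; total = C(30,4) = 27405.
P = 180/27405 = 4/609 ≈ 0.0066.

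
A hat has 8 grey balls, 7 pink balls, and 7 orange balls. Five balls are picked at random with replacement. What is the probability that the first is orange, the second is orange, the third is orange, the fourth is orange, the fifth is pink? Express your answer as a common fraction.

16807/5153632

Multiply the conditional probability of each draw in order, with replacement (the composition resets each draw).
P = (7/22) · (7/22) · (7/22) · (7/22) · (7/22) = 16807/5153632 ≈ 0.0033.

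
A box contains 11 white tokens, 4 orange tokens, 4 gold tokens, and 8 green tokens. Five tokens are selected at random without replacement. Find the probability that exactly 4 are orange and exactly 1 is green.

Unordered draws without replacement: count favorable combinations over C(27,5).
Favorable = C(11,0) · C(4,4) · C(4,0) · C(8,1) = 8; total = C(27,5) = 80730.
P = 8/80730 = 4/40365 ≈ 0.0001.

4/40365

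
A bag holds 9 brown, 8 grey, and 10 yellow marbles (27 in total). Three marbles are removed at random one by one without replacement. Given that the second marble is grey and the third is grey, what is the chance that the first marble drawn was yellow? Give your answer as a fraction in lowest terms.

P(first=yellow and the second marble is grey and the third is grey) = (10/27)·(8/26)·(7/25) = 56/1755.
P(E) = Σ over first color = 28/975 + 56/2925 + 56/1755 = 28/351.
By Bayes, P(first=yellow | E) = 56/1755 / 28/351 = 2/5 ≈ 0.4000.

2/5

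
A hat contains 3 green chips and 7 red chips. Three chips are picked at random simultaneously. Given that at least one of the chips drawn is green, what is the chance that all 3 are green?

P(all 3 green) = C(3,3)/C(10,3) = 1/120; P(at least one green) = 1 − C(7,3)/C(10,3) = 17/24.
Since 'all 3 green' ⊆ 'at least one green', P(all 3 | at least one) = 1/120 / 17/24 = 1/85 ≈ 0.0118.

1/85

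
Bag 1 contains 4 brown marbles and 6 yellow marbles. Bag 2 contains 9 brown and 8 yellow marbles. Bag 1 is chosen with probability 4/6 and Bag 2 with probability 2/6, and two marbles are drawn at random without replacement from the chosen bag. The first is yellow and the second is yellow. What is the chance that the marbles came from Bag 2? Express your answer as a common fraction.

21/89

P(E | Bag 1) = 1/3; P(E | Bag 2) = 7/34.
P(E) = 2/3·1/3 + 1/3·7/34 = 89/306.
By Bayes' rule, P(Bag 2 | E) = 7/102 / 89/306 = 21/89 ≈ 0.2360.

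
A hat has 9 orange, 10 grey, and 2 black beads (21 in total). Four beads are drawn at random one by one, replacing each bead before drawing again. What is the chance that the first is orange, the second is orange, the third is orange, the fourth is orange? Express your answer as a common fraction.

81/2401

Multiply the conditional probability of each draw in order, with replacement (the composition resets each draw).
P = (9/21) · (9/21) · (9/21) · (9/21) = 81/2401 ≈ 0.0337.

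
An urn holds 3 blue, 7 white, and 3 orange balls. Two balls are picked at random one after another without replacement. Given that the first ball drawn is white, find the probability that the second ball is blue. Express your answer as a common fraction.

After removing 1 white, the urn has 3 blue out of 12 remaining.
P(second is blue | given) = 3/12 = 1/4 ≈ 0.2500.

1/4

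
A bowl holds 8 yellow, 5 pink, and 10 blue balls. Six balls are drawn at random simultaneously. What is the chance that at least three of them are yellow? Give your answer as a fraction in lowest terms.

Sum the hypergeometric tail for j = 3,…,6 yellow balls.
Favorable = C(8,3)·C(15,3) + C(8,4)·C(15,2) + C(8,5)·C(15,1) + C(8,6)·C(15,0) = 33698; total = C(23,6) = 100947.
P = 33698/100947 = 4814/14421 ≈ 0.3338.

4814/14421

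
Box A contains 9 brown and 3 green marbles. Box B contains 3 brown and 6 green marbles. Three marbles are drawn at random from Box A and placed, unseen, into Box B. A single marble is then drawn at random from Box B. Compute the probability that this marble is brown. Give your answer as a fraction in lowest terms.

7/16

Condition on how many of the transferred marbles are brown (from Box A: 9 brown of 12; then Box B has 12 total).
  0 brown: C(9,0)C(3,3)/C(12,3) = 1/220; then P = 3/12
  1 brown: C(9,1)C(3,2)/C(12,3) = 27/220; then P = 4/12
  2 brown: C(9,2)C(3,1)/C(12,3) = 27/55; then P = 5/12
  3 brown: C(9,3)C(3,0)/C(12,3) = 21/55; then P = 6/12
P(brown from Box B) = 7/16 ≈ 0.4375.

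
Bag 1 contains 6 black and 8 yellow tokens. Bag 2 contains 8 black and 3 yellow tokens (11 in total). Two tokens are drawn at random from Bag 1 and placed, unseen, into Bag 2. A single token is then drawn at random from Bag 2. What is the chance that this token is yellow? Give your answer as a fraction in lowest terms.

29/91

Condition on how many of the transferred tokens are yellow (from Bag 1: 8 yellow of 14; then Bag 2 has 13 total).
  0 yellow: C(8,0)C(6,2)/C(14,2) = 15/91; then P = 3/13
  1 yellow: C(8,1)C(6,1)/C(14,2) = 48/91; then P = 4/13
  2 yellow: C(8,2)C(6,0)/C(14,2) = 4/13; then P = 5/13
P(yellow from Bag 2) = 29/91 ≈ 0.3187.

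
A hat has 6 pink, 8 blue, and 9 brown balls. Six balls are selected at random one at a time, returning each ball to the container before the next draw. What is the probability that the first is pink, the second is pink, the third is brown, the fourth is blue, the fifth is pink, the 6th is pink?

93312/148035889

Multiply the conditional probability of each draw in order, with replacement (the composition resets each draw).
P = (6/23) · (6/23) · (9/23) · (8/23) · (6/23) · (6/23) = 93312/148035889 ≈ 0.0006.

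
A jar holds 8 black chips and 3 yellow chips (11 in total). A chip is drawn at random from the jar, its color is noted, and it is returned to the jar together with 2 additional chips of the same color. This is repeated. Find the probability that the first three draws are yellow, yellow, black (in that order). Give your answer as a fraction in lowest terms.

Track the composition after each reinforcement of +2.
P = (3/11) · (5/13) · (8/15) = 8/143 ≈ 0.0559.

8/143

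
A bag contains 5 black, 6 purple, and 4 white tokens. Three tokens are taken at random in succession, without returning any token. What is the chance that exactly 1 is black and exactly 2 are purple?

15/91

Unordered draws without replacement: count favorable combinations over C(15,3).
Favorable = C(5,1) · C(6,2) · C(4,0) = 75; total = C(15,3) = 455.
P = 75/455 = 15/91 ≈ 0.1648.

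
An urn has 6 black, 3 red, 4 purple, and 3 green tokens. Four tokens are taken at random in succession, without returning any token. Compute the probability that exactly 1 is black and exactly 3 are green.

Unordered draws without replacement: count favorable combinations over C(16,4).
Favorable = C(6,1) · C(3,0) · C(4,0) · C(3,3) = 6; total = C(16,4) = 1820.
P = 6/1820 = 3/910 ≈ 0.0033.

3/910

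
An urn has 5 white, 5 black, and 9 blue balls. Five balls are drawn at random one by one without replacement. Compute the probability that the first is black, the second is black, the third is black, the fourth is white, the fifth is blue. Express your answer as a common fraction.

5/2584

Multiply the conditional probability of each draw in order, without replacement, so each draw removes one from its color and from the total.
P = (5/19) · (4/18) · (3/17) · (5/16) · (9/15) = 5/2584 ≈ 0.0019.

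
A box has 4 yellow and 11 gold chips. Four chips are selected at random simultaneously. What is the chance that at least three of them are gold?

Sum the hypergeometric tail for j = 3,…,4 gold chips.
Favorable = C(11,3)·C(4,1) + C(11,4)·C(4,0) = 990; total = C(15,4) = 1365.
P = 990/1365 = 66/91 ≈ 0.7253.

66/91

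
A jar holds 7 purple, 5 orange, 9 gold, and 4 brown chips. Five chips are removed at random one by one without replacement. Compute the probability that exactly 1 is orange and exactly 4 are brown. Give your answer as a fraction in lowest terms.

1/10626

Unordered draws without replacement: count favorable combinations over C(25,5).
Favorable = C(7,0) · C(5,1) · C(9,0) · C(4,4) = 5; total = C(25,5) = 53130.
P = 5/53130 = 1/10626 ≈ 0.0001.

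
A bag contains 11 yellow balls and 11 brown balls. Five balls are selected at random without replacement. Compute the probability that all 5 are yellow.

Unordered draws without replacement: count favorable combinations over C(22,5).
Favorable = C(11,5) · C(11,0) = 462; total = C(22,5) = 26334.
P = 462/26334 = 1/57 ≈ 0.0175.

1/57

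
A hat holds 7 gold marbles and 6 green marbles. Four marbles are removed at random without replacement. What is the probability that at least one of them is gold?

Use the complement: P(at least one gold) = 1 − P(no gold).
P(none) = C(6,4)/C(13,4) = 15/715.
So P = 1 − 15/715 = 140/143 ≈ 0.9790.

140/143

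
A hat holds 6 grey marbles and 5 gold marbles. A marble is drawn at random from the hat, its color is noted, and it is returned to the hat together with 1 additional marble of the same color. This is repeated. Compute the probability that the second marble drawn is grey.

Condition on the first draw. If first is grey (prob 6/11), second-grey has prob (7)/(12); if not (prob 5/11), it has prob 6/(12).
P = (6/11)·(7/12) + (5/11)·(6/12) = 6/11 ≈ 0.5455.

6/11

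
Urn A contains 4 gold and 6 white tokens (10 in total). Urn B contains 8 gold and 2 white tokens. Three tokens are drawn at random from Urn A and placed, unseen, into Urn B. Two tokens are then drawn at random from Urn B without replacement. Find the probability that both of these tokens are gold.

Condition on how many of the transferred tokens are gold (from Urn A: 4 gold of 10; then Urn B has 13 total).
  0 gold: C(4,0)C(6,3)/C(10,3) = 1/6; then P = C(8,2)/C(13,2) = 14/39
  1 gold: C(4,1)C(6,2)/C(10,3) = 1/2; then P = C(9,2)/C(13,2) = 6/13
  2 gold: C(4,2)C(6,1)/C(10,3) = 3/10; then P = C(10,2)/C(13,2) = 15/26
  3 gold: C(4,3)C(6,0)/C(10,3) = 1/30; then P = C(11,2)/C(13,2) = 55/78
P(both gold) = 19/39 ≈ 0.4872.

19/39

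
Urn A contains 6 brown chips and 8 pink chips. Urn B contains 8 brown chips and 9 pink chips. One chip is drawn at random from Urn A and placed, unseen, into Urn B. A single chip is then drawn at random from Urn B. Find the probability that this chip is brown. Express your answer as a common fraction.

59/126

Condition on how many of the transferred chips are brown (from Urn A: 6 brown of 14; then Urn B has 18 total).
  0 brown: C(6,0)C(8,1)/C(14,1) = 4/7; then P = 8/18
  1 brown: C(6,1)C(8,0)/C(14,1) = 3/7; then P = 9/18
P(brown from Urn B) = 59/126 ≈ 0.4683.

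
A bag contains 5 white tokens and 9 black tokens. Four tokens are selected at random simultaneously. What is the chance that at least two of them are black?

906/1001

Sum the hypergeometric tail for j = 2,…,4 black tokens.
Favorable = C(9,2)·C(5,2) + C(9,3)·C(5,1) + C(9,4)·C(5,0) = 906; total = C(14,4) = 1001.
P = 906/1001 = 906/1001 ≈ 0.9051.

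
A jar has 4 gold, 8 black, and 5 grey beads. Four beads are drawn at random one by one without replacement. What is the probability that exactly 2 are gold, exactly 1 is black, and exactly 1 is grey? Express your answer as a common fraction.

12/119

Unordered draws without replacement: count favorable combinations over C(17,4).
Favorable = C(4,2) · C(8,1) · C(5,1) = 240; total = C(17,4) = 2380.
P = 240/2380 = 12/119 ≈ 0.1008.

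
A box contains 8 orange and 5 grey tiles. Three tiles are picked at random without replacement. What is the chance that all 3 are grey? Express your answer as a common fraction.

5/143

Unordered draws without replacement: count favorable combinations over C(13,3).
Favorable = C(8,0) · C(5,3) = 10; total = C(13,3) = 286.
P = 10/286 = 5/143 ≈ 0.0350.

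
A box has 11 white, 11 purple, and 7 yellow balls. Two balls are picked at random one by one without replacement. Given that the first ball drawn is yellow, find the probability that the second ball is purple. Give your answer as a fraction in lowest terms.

11/28

After removing 1 yellow, the box has 11 purple out of 28 remaining.
P(second is purple | given) = 11/28 ≈ 0.3929.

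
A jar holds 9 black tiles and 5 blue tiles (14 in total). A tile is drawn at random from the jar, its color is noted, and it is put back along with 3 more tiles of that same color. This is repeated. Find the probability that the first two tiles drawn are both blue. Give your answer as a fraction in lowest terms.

20/119

After a blue draw the jar holds 8 blue out of 17.
P = (5/14)·(8/17) = 20/119 ≈ 0.1681.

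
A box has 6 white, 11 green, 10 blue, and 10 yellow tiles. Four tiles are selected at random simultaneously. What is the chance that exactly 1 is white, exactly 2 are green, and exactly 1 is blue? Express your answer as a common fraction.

220/4403

Unordered draws without replacement: count favorable combinations over C(37,4).
Favorable = C(6,1) · C(11,2) · C(10,1) · C(10,0) = 3300; total = C(37,4) = 66045.
P = 3300/66045 = 220/4403 ≈ 0.0500.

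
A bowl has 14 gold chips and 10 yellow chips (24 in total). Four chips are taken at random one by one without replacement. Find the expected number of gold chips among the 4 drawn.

By linearity of expectation, E[X] = Σ P(draw i is gold); by symmetry each draw (even without replacement) has P(gold) = 14/24.
E[X] = 4 · 14/24 = 7/3 ≈ 2.3333.

7/3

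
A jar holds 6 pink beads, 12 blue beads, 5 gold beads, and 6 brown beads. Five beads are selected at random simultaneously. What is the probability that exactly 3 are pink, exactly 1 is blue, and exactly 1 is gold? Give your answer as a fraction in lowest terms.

80/7917

Unordered draws without replacement: count favorable combinations over C(29,5).
Favorable = C(6,3) · C(12,1) · C(5,1) · C(6,0) = 1200; total = C(29,5) = 118755.
P = 1200/118755 = 80/7917 ≈ 0.0101.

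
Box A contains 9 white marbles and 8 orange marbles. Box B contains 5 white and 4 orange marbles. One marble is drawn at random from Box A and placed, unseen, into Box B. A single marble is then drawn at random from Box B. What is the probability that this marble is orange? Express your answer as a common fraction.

38/85

Condition on how many of the transferred marbles are orange (from Box A: 8 orange of 17; then Box B has 10 total).
  0 orange: C(8,0)C(9,1)/C(17,1) = 9/17; then P = 4/10
  1 orange: C(8,1)C(9,0)/C(17,1) = 8/17; then P = 5/10
P(orange from Box B) = 38/85 ≈ 0.4471.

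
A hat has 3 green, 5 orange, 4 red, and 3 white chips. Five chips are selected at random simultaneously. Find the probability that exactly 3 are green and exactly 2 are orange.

10/3003

Unordered draws without replacement: count favorable combinations over C(15,5).
Favorable = C(3,3) · C(5,2) · C(4,0) · C(3,0) = 10; total = C(15,5) = 3003.
P = 10/3003 = 10/3003 ≈ 0.0033.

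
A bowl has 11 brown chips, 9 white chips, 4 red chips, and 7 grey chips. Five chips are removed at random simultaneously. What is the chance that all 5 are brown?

Unordered draws without replacement: count favorable combinations over C(31,5).
Favorable = C(11,5) · C(9,0) · C(4,0) · C(7,0) = 462; total = C(31,5) = 169911.
P = 462/169911 = 22/8091 ≈ 0.0027.

22/8091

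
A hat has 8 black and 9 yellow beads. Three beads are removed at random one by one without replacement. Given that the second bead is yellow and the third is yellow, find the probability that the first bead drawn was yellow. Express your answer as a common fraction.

P(first=yellow and the second bead is yellow and the third is yellow) = (9/17)·(8/16)·(7/15) = 21/170.
P(E) = Σ over first color = 12/85 + 21/170 = 9/34.
By Bayes, P(first=yellow | E) = 21/170 / 9/34 = 7/15 ≈ 0.4667.

7/15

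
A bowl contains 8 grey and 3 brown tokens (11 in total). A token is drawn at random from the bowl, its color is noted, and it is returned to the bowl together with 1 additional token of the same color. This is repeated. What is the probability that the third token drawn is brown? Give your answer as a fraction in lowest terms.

Sum over the four possibilities for the first two draws (brown/not-brown each), tracking how the brown count and total change by +1 per draw.
P(third is brown) = 3/11 ≈ 0.2727. (In a Pólya urn every draw has the same marginal probability 3/11.)

3/11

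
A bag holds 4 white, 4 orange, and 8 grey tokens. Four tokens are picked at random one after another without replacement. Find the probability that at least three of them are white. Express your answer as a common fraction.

Sum the hypergeometric tail for j = 3,…,4 white tokens.
Favorable = C(4,3)·C(12,1) + C(4,4)·C(12,0) = 49; total = C(16,4) = 1820.
P = 49/1820 = 7/260 ≈ 0.0269.

7/260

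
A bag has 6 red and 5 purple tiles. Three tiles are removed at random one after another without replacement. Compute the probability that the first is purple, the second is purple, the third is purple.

Multiply the conditional probability of each draw in order, without replacement, so each draw removes one from its color and from the total.
P = (5/11) · (4/10) · (3/9) = 2/33 ≈ 0.0606.

2/33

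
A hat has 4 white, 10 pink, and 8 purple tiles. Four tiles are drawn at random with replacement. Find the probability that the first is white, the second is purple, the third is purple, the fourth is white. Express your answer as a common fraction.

64/14641

Multiply the conditional probability of each draw in order, with replacement (the composition resets each draw).
P = (4/22) · (8/22) · (8/22) · (4/22) = 64/14641 ≈ 0.0044.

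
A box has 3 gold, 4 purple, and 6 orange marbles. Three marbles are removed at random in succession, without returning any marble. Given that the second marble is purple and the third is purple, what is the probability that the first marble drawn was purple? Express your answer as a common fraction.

2/11

P(first=purple and the second marble is purple and the third is purple) = (4/13)·(3/12)·(2/11) = 2/143.
P(E) = Σ over first color = 3/143 + 2/143 + 6/143 = 1/13.
By Bayes, P(first=purple | E) = 2/143 / 1/13 = 2/11 ≈ 0.1818.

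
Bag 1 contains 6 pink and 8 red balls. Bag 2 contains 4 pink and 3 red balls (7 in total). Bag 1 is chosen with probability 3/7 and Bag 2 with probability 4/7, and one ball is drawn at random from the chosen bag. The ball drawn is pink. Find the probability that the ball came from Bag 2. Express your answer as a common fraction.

16/25

P(pink | Bag 1) = 3/7; P(pink | Bag 2) = 4/7.
P(pink) = 3/7·3/7 + 4/7·4/7 = 25/49.
By Bayes' rule, P(Bag 2 | pink) = 16/49 / 25/49 = 16/25 ≈ 0.6400.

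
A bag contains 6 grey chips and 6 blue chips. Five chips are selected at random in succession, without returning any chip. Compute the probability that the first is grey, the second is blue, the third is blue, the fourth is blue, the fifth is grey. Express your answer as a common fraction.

5/132

Multiply the conditional probability of each draw in order, without replacement, so each draw removes one from its color and from the total.
P = (6/12) · (6/11) · (5/10) · (4/9) · (5/8) = 5/132 ≈ 0.0379.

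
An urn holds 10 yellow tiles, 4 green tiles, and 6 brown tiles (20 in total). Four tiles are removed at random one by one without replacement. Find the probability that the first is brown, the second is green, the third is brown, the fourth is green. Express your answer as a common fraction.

1/323

Multiply the conditional probability of each draw in order, without replacement, so each draw removes one from its color and from the total.
P = (6/20) · (4/19) · (5/18) · (3/17) = 1/323 ≈ 0.0031.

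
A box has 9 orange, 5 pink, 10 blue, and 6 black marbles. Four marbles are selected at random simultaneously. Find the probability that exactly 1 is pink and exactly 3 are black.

Unordered draws without replacement: count favorable combinations over C(30,4).
Favorable = C(9,0) · C(5,1) · C(10,0) · C(6,3) = 100; total = C(30,4) = 27405.
P = 100/27405 = 20/5481 ≈ 0.0036.

20/5481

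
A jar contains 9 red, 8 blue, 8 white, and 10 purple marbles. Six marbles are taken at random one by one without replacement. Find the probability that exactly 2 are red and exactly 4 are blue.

Unordered draws without replacement: count favorable combinations over C(35,6).
Favorable = C(9,2) · C(8,4) · C(8,0) · C(10,0) = 2520; total = C(35,6) = 1623160.
P = 2520/1623160 = 9/5797 ≈ 0.0016.

9/5797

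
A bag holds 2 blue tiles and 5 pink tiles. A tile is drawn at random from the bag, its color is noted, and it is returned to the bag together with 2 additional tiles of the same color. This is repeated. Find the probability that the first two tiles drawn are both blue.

After a blue draw the bag holds 4 blue out of 9.
P = (2/7)·(4/9) = 8/63 ≈ 0.1270.

8/63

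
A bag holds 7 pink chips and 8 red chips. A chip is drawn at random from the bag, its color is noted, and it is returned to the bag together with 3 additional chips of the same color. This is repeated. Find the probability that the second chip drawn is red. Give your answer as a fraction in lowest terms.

Condition on the first draw. If first is red (prob 8/15), second-red has prob (11)/(18); if not (prob 7/15), it has prob 8/(18).
P = (8/15)·(11/18) + (7/15)·(8/18) = 8/15 ≈ 0.5333.

8/15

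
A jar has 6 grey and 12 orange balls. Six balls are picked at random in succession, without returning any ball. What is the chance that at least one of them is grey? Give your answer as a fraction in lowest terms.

210/221

Use the complement: P(at least one grey) = 1 − P(no grey).
P(none) = C(12,6)/C(18,6) = 924/18564.
So P = 1 − 924/18564 = 210/221 ≈ 0.9502.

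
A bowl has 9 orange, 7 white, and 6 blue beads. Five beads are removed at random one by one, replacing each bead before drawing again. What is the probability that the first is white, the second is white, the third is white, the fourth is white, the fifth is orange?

Multiply the conditional probability of each draw in order, with replacement (the composition resets each draw).
P = (7/22) · (7/22) · (7/22) · (7/22) · (9/22) = 21609/5153632 ≈ 0.0042.

21609/5153632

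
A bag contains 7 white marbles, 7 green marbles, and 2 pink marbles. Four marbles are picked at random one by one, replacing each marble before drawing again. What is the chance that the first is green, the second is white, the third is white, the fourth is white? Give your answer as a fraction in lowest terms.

2401/65536

Multiply the conditional probability of each draw in order, with replacement (the composition resets each draw).
P = (7/16) · (7/16) · (7/16) · (7/16) = 2401/65536 ≈ 0.0366.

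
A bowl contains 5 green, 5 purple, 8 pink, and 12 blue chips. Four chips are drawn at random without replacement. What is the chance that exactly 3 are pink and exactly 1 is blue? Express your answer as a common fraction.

Unordered draws without replacement: count favorable combinations over C(30,4).
Favorable = C(5,0) · C(5,0) · C(8,3) · C(12,1) = 672; total = C(30,4) = 27405.
P = 672/27405 = 32/1305 ≈ 0.0245.

32/1305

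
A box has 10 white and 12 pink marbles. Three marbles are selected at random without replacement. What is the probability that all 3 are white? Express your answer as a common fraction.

Unordered draws without replacement: count favorable combinations over C(22,3).
Favorable = C(10,3) · C(12,0) = 120; total = C(22,3) = 1540.
P = 120/1540 = 6/77 ≈ 0.0779.

6/77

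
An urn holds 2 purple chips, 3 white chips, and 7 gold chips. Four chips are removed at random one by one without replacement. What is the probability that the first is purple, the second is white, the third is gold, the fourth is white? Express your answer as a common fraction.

Multiply the conditional probability of each draw in order, without replacement, so each draw removes one from its color and from the total.
P = (2/12) · (3/11) · (7/10) · (2/9) = 7/990 ≈ 0.0071.

7/990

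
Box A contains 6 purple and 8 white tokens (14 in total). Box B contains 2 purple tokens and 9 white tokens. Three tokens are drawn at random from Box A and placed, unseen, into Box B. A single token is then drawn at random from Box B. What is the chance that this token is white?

Condition on how many of the transferred tokens are white (from Box A: 8 white of 14; then Box B has 14 total).
  0 white: C(8,0)C(6,3)/C(14,3) = 5/91; then P = 9/14
  1 white: C(8,1)C(6,2)/C(14,3) = 30/91; then P = 10/14
  2 white: C(8,2)C(6,1)/C(14,3) = 6/13; then P = 11/14
  3 white: C(8,3)C(6,0)/C(14,3) = 2/13; then P = 12/14
P(white from Box B) = 75/98 ≈ 0.7653.

75/98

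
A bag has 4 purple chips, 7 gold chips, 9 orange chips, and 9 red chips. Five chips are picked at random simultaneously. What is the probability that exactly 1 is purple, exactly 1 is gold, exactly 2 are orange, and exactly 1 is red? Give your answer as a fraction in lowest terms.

144/1885

Unordered draws without replacement: count favorable combinations over C(29,5).
Favorable = C(4,1) · C(7,1) · C(9,2) · C(9,1) = 9072; total = C(29,5) = 118755.
P = 9072/118755 = 144/1885 ≈ 0.0764.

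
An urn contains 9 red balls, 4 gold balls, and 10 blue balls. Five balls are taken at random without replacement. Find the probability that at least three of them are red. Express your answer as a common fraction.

1362/4807

Sum the hypergeometric tail for j = 3,…,5 red balls.
Favorable = C(9,3)·C(14,2) + C(9,4)·C(14,1) + C(9,5)·C(14,0) = 9534; total = C(23,5) = 33649.
P = 9534/33649 = 1362/4807 ≈ 0.2833.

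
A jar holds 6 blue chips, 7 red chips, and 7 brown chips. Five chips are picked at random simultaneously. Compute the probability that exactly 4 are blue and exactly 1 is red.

Unordered draws without replacement: count favorable combinations over C(20,5).
Favorable = C(6,4) · C(7,1) · C(7,0) = 105; total = C(20,5) = 15504.
P = 105/15504 = 35/5168 ≈ 0.0068.

35/5168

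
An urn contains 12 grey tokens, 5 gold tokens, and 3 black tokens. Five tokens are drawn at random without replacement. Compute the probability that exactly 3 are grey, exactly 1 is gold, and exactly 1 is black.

275/1292

Unordered draws without replacement: count favorable combinations over C(20,5).
Favorable = C(12,3) · C(5,1) · C(3,1) = 3300; total = C(20,5) = 15504.
P = 3300/15504 = 275/1292 ≈ 0.2128.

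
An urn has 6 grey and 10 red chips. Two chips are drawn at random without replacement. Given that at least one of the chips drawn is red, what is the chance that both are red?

P(both red) = C(10,2)/C(16,2) = 3/8; P(at least one red) = 1 − C(6,2)/C(16,2) = 7/8.
Since 'both red' ⊆ 'at least one red', P(both | at least one) = 3/8 / 7/8 = 3/7 ≈ 0.4286.

3/7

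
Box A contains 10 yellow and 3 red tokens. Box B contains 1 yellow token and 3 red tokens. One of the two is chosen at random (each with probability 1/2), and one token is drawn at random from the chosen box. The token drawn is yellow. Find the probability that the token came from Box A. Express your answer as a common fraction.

P(yellow | Box A) = 10/13; P(yellow | Box B) = 1/4.
P(yellow) = 1/2·10/13 + 1/2·1/4 = 53/104.
By Bayes' rule, P(Box A | yellow) = 5/13 / 53/104 = 40/53 ≈ 0.7547.

40/53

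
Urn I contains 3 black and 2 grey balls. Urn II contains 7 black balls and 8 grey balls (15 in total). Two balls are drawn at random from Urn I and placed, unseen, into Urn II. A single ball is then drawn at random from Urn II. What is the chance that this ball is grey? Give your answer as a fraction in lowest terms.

Condition on how many of the transferred balls are grey (from Urn I: 2 grey of 5; then Urn II has 17 total).
  0 grey: C(2,0)C(3,2)/C(5,2) = 3/10; then P = 8/17
  1 grey: C(2,1)C(3,1)/C(5,2) = 3/5; then P = 9/17
  2 grey: C(2,2)C(3,0)/C(5,2) = 1/10; then P = 10/17
P(grey from Urn II) = 44/85 ≈ 0.5176.

44/85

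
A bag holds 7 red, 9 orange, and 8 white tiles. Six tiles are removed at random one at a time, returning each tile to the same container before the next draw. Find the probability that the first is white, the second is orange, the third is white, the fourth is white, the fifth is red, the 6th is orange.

Multiply the conditional probability of each draw in order, with replacement (the composition resets each draw).
P = (8/24) · (9/24) · (8/24) · (8/24) · (7/24) · (9/24) = 7/4608 ≈ 0.0015.

7/4608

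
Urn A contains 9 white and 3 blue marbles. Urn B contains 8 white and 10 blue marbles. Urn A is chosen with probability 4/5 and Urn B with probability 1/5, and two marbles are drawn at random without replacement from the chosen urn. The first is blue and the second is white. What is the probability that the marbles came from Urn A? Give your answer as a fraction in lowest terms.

P(E | Urn A) = 9/44; P(E | Urn B) = 40/153.
P(E) = 4/5·9/44 + 1/5·40/153 = 1817/8415.
By Bayes' rule, P(Urn A | E) = 9/55 / 1817/8415 = 1377/1817 ≈ 0.7578.

1377/1817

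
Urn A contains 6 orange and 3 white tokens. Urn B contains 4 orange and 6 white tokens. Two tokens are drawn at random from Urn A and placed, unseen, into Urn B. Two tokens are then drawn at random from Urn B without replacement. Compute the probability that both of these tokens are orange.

Condition on how many of the transferred tokens are orange (from Urn A: 6 orange of 9; then Urn B has 12 total).
  0 orange: C(6,0)C(3,2)/C(9,2) = 1/12; then P = C(4,2)/C(12,2) = 1/11
  1 orange: C(6,1)C(3,1)/C(9,2) = 1/2; then P = C(5,2)/C(12,2) = 5/33
  2 orange: C(6,2)C(3,0)/C(9,2) = 5/12; then P = C(6,2)/C(12,2) = 5/22
P(both orange) = 47/264 ≈ 0.1780.

47/264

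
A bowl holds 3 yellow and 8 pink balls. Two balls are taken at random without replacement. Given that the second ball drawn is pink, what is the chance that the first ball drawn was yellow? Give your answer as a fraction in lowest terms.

3/10

P(first=yellow and the second ball drawn is pink) = (3/11)·(8/10) = 12/55.
P(the second ball drawn is pink) = Σ over first color = 12/55 + 28/55 = 8/11.
By Bayes, P(first=yellow | the second ball drawn is pink) = 12/55 / 8/11 = 3/10 ≈ 0.3000.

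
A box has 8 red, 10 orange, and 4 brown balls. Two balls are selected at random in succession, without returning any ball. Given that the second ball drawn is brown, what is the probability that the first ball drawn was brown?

1/7

P(first=brown and the second ball drawn is brown) = (4/22)·(3/21) = 2/77.
P(the second ball drawn is brown) = Σ over first color = 16/231 + 20/231 + 2/77 = 2/11.
By Bayes, P(first=brown | the second ball drawn is brown) = 2/77 / 2/11 = 1/7 ≈ 0.1429.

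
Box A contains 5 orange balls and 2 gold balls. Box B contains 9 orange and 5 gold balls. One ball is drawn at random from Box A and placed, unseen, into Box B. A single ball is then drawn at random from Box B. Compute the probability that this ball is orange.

68/105

Condition on how many of the transferred balls are orange (from Box A: 5 orange of 7; then Box B has 15 total).
  0 orange: C(5,0)C(2,1)/C(7,1) = 2/7; then P = 9/15
  1 orange: C(5,1)C(2,0)/C(7,1) = 5/7; then P = 10/15
P(orange from Box B) = 68/105 ≈ 0.6476.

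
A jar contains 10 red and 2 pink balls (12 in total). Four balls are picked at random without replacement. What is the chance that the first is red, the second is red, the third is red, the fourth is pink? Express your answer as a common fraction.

Multiply the conditional probability of each draw in order, without replacement, so each draw removes one from its color and from the total.
P = (10/12) · (9/11) · (8/10) · (2/9) = 4/33 ≈ 0.1212.

4/33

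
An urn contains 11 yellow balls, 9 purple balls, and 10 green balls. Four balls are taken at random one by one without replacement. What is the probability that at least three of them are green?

2/21

Sum the hypergeometric tail for j = 3,…,4 green balls.
Favorable = C(10,3)·C(20,1) + C(10,4)·C(20,0) = 2610; total = C(30,4) = 27405.
P = 2610/27405 = 2/21 ≈ 0.0952.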